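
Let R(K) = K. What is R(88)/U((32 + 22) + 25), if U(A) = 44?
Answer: 2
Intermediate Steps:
R(88)/U((32 + 22) + 25) = 88/44 = 88*(1/44) = 2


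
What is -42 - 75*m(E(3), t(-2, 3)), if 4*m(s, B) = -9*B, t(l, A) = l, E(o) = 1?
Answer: -759/2 ≈ -379.50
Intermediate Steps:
m(s, B) = -9*B/4 (m(s, B) = (-9*B)/4 = -9*B/4)
-42 - 75*m(E(3), t(-2, 3)) = -42 - (-675)*(-2)/4 = -42 - 75*9/2 = -42 - 675/2 = -759/2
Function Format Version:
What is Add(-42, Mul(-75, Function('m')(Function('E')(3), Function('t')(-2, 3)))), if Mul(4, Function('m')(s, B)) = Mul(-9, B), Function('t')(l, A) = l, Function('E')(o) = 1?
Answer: Rational(-759, 2) ≈ -379.50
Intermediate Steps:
Function('m')(s, B) = Mul(Rational(-9, 4), B) (Function('m')(s, B) = Mul(Rational(1, 4), Mul(-9, B)) = Mul(Rational(-9, 4), B))
Add(-42, Mul(-75, Function('m')(Function('E')(3), Function('t')(-2, 3)))) = Add(-42, Mul(-75, Mul(Rational(-9, 4), -2))) = Add(-42, Mul(-75, Rational(9, 2))) = Add(-42, Rational(-675, 2)) = Rational(-759, 2)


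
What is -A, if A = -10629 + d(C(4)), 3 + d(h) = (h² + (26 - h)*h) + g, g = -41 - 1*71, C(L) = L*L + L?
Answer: 10224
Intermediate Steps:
C(L) = L + L² (C(L) = L² + L = L + L²)
g = -112 (g = -41 - 71 = -112)
d(h) = -115 + h² + h*(26 - h) (d(h) = -3 + ((h² + (26 - h)*h) - 112) = -3 + ((h² + h*(26 - h)) - 112) = -3 + (-112 + h² + h*(26 - h)) = -115 + h² + h*(26 - h))
A = -10224 (A = -10629 + (-115 + 26*(4*(1 + 4))) = -10629 + (-115 + 26*(4*5)) = -10629 + (-115 + 26*20) = -10629 + (-115 + 520) = -10629 + 405 = -10224)
-A = -1*(-10224) = 10224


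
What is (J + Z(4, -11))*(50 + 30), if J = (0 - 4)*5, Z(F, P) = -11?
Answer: -2480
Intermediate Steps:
J = -20 (J = -4*5 = -20)
(J + Z(4, -11))*(50 + 30) = (-20 - 11)*(50 + 30) = -31*80 = -2480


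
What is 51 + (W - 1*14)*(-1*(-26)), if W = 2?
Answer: -261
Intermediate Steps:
51 + (W - 1*14)*(-1*(-26)) = 51 + (2 - 1*14)*(-1*(-26)) = 51 + (2 - 14)*26 = 51 - 12*26 = 51 - 312 = -261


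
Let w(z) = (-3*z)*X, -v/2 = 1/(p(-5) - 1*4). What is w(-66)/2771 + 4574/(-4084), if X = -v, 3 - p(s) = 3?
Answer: -6539435/5658382 ≈ -1.1557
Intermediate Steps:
p(s) = 0 (p(s) = 3 - 1*3 = 3 - 3 = 0)
v = ½ (v = -2/(0 - 1*4) = -2/(0 - 4) = -2/(-4) = -2*(-¼) = ½ ≈ 0.50000)
X = -½ (X = -1*½ = -½ ≈ -0.50000)
w(z) = 3*z/2 (w(z) = -3*z*(-½) = 3*z/2)
w(-66)/2771 + 4574/(-4084) = ((3/2)*(-66))/2771 + 4574/(-4084) = -99*1/2771 + 4574*(-1/4084) = -99/2771 - 2287/2042 = -6539435/5658382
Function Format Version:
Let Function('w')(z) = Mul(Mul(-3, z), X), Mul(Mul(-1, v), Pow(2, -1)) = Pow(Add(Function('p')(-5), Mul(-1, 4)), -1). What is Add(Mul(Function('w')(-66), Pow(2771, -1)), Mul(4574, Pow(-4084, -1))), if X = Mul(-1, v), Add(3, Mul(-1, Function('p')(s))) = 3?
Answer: Rational(-6539435, 5658382) ≈ -1.1557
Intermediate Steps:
Function('p')(s) = 0 (Function('p')(s) = Add(3, Mul(-1, 3)) = Add(3, -3) = 0)
v = Rational(1, 2) (v = Mul(-2, Pow(Add(0, Mul(-1, 4)), -1)) = Mul(-2, Pow(Add(0, -4), -1)) = Mul(-2, Pow(-4, -1)) = Mul(-2, Rational(-1, 4)) = Rational(1, 2) ≈ 0.50000)
X = Rational(-1, 2) (X = Mul(-1, Rational(1, 2)) = Rational(-1, 2) ≈ -0.50000)
Function('w')(z) = Mul(Rational(3, 2), z) (Function('w')(z) = Mul(Mul(-3, z), Rational(-1, 2)) = Mul(Rational(3, 2), z))
Add(Mul(Function('w')(-66), Pow(2771, -1)), Mul(4574, Pow(-4084, -1))) = Add(Mul(Mul(Rational(3, 2), -66), Pow(2771, -1)), Mul(4574, Pow(-4084, -1))) = Add(Mul(-99, Rational(1, 2771)), Mul(4574, Rational(-1, 4084))) = Add(Rational(-99, 2771), Rational(-2287, 2042)) = Rational(-6539435, 5658382)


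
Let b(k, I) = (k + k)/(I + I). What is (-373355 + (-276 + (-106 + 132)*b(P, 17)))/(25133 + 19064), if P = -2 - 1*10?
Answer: -6352039/751349 ≈ -8.4542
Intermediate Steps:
P = -12 (P = -2 - 10 = -12)
b(k, I) = k/I (b(k, I) = (2*k)/((2*I)) = (2*k)*(1/(2*I)) = k/I)
(-373355 + (-276 + (-106 + 132)*b(P, 17)))/(25133 + 19064) = (-373355 + (-276 + (-106 + 132)*(-12/17)))/(25133 + 19064) = (-373355 + (-276 + 26*(-12*1/17)))/44197 = (-373355 + (-276 + 26*(-12/17)))*(1/44197) = (-373355 + (-276 - 312/17))*(1/44197) = (-373355 - 5004/17)*(1/44197) = -6352039/17*1/44197 = -6352039/751349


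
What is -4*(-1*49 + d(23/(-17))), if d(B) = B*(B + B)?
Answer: 52412/289 ≈ 181.36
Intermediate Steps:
d(B) = 2*B² (d(B) = B*(2*B) = 2*B²)
-4*(-1*49 + d(23/(-17))) = -4*(-1*49 + 2*(23/(-17))²) = -4*(-49 + 2*(23*(-1/17))²) = -4*(-49 + 2*(-23/17)²) = -4*(-49 + 2*(529/289)) = -4*(-49 + 1058/289) = -4*(-13103/289) = 52412/289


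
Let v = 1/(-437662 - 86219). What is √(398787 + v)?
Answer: √12160845714928314/174627 ≈ 631.50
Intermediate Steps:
v = -1/523881 (v = 1/(-523881) = -1/523881 ≈ -1.9088e-6)
√(398787 + v) = √(398787 - 1/523881) = √(208916932346/523881) = √12160845714928314/174627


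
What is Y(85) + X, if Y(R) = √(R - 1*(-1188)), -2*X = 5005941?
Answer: -5005941/2 + √1273 ≈ -2.5029e+6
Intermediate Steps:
X = -5005941/2 (X = -½*5005941 = -5005941/2 ≈ -2.5030e+6)
Y(R) = √(1188 + R) (Y(R) = √(R + 1188) = √(1188 + R))
Y(85) + X = √(1188 + 85) - 5005941/2 = √1273 - 5005941/2 = -5005941/2 + √1273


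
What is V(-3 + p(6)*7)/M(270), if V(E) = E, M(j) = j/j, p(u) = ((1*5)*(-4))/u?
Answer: -79/3 ≈ -26.333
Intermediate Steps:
p(u) = -20/u (p(u) = (5*(-4))/u = -20/u)
M(j) = 1
V(-3 + p(6)*7)/M(270) = (-3 - 20/6*7)/1 = (-3 - 20*1/6*7)*1 = (-3 - 10/3*7)*1 = (-3 - 70/3)*1 = -79/3*1 = -79/3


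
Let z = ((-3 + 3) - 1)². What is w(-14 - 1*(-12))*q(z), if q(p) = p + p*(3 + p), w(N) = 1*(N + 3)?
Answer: 5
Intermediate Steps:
w(N) = 3 + N (w(N) = 1*(3 + N) = 3 + N)
z = 1 (z = (0 - 1)² = (-1)² = 1)
w(-14 - 1*(-12))*q(z) = (3 + (-14 - 1*(-12)))*(1*(4 + 1)) = (3 + (-14 + 12))*(1*5) = (3 - 2)*5 = 1*5 = 5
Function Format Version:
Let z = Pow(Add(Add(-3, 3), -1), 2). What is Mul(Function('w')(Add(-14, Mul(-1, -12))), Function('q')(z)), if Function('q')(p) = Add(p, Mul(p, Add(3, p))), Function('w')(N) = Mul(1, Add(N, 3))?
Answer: 5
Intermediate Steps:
Function('w')(N) = Add(3, N) (Function('w')(N) = Mul(1, Add(3, N)) = Add(3, N))
z = 1 (z = Pow(Add(0, -1), 2) = Pow(-1, 2) = 1)
Mul(Function('w')(Add(-14, Mul(-1, -12))), Function('q')(z)) = Mul(Add(3, Add(-14, Mul(-1, -12))), Mul(1, Add(4, 1))) = Mul(Add(3, Add(-14, 12)), Mul(1, 5)) = Mul(Add(3, -2), 5) = Mul(1, 5) = 5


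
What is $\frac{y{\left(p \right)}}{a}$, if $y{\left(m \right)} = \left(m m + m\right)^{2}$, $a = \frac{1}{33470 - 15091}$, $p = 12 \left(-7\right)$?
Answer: $893380841136$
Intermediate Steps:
$p = -84$
$a = \frac{1}{18379} \approx 5.441 \cdot 10^{-5}$
$y{\left(m \right)} = \left(m + m^{2}\right)^{2}$ ($y{\left(m \right)} = \left(m^{2} + m\right)^{2} = \left(m + m^{2}\right)^{2}$)
$\frac{y{\left(p \right)}}{a} = \left(-84\right)^{2} \left(1 - 84\right)^{2} \frac{1}{\frac{1}{18379}} = 7056 \left(-83\right)^{2} \cdot 18379 = 7056 \cdot 6889 \cdot 18379 = 48608784 \cdot 18379 = 893380841136$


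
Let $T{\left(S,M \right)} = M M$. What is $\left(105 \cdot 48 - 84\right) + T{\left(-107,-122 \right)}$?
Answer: $19840$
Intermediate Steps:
$T{\left(S,M \right)} = M^{2}$
$\left(105 \cdot 48 - 84\right) + T{\left(-107,-122 \right)} = \left(105 \cdot 48 - 84\right) + \left(-122\right)^{2} = \left(5040 - 84\right) + 14884 = 4956 + 14884 = 19840$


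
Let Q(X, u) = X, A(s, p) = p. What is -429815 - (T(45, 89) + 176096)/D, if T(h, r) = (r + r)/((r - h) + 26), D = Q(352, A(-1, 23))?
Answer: -5301484249/12320 ≈ -4.3032e+5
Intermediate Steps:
D = 352
T(h, r) = 2*r/(26 + r - h) (T(h, r) = (2*r)/(26 + r - h) = 2*r/(26 + r - h))
-429815 - (T(45, 89) + 176096)/D = -429815 - (2*89/(26 + 89 - 1*45) + 176096)/352 = -429815 - (2*89/(26 + 89 - 45) + 176096)/352 = -429815 - (2*89/70 + 176096)/352 = -429815 - (2*89*(1/70) + 176096)/352 = -429815 - (89/35 + 176096)/352 = -429815 - 6163449/(35*352) = -429815 - 1*6163449/12320 = -429815 - 6163449/12320 = -5301484249/12320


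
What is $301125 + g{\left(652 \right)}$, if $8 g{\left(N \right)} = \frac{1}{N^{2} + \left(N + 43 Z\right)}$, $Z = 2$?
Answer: $\frac{1025853378001}{3406736} \approx 3.0113 \cdot 10^{5}$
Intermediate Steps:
$g{\left(N \right)} = \frac{1}{8 \left(86 + N + N^{2}\right)}$ ($g{\left(N \right)} = \frac{1}{8 \left(N^{2} + \left(N + 43 \cdot 2\right)\right)} = \frac{1}{8 \left(N^{2} + \left(N + 86\right)\right)} = \frac{1}{8 \left(N^{2} + \left(86 + N\right)\right)} = \frac{1}{8 \left(86 + N + N^{2}\right)}$)
$301125 + g{\left(652 \right)} = 301125 + \frac{1}{8 \left(86 + 652 + 652^{2}\right)} = 301125 + \frac{1}{8 \left(86 + 652 + 425104\right)} = 301125 + \frac{1}{8 \cdot 425842} = 301125 + \frac{1}{8} \cdot \frac{1}{425842} = 301125 + \frac{1}{3406736} = \frac{1025853378001}{3406736}$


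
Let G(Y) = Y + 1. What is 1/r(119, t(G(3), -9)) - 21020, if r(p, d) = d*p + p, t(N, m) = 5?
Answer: -15008279/714 ≈ -21020.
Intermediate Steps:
G(Y) = 1 + Y
r(p, d) = p + d*p
1/r(119, t(G(3), -9)) - 21020 = 1/(119*(1 + 5)) - 21020 = 1/(119*6) - 21020 = 1/714 - 21020 = -15008279/714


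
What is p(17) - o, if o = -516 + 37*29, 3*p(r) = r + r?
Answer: -1637/3 ≈ -545.67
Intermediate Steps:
p(r) = 2*r/3 (p(r) = (r + r)/3 = (2*r)/3 = 2*r/3)
o = 557 (o = -516 + 1073 = 557)
p(17) - o = (⅔)*17 - 1*557 = 34/3 - 557 = -1637/3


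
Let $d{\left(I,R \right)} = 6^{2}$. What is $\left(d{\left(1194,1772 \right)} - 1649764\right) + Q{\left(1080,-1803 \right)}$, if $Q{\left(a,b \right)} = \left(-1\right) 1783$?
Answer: $-1651511$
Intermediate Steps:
$d{\left(I,R \right)} = 36$
$Q{\left(a,b \right)} = -1783$
$\left(d{\left(1194,1772 \right)} - 1649764\right) + Q{\left(1080,-1803 \right)} = \left(36 - 1649764\right) - 1783 = -1649728 - 1783 = -1651511$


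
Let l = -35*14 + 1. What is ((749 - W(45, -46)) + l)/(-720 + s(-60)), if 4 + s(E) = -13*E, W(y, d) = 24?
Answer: 59/14 ≈ 4.2143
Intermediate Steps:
l = -489 (l = -490 + 1 = -489)
s(E) = -4 - 13*E
((749 - W(45, -46)) + l)/(-720 + s(-60)) = ((749 - 1*24) - 489)/(-720 + (-4 - 13*(-60))) = ((749 - 24) - 489)/(-720 + (-4 + 780)) = (725 - 489)/(-720 + 776) = 236/56 = 236*(1/56) = 59/14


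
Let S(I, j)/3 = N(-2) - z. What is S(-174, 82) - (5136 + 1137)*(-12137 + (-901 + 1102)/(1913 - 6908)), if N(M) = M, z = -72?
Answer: 14085134734/185 ≈ 7.6136e+7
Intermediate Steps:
S(I, j) = 210 (S(I, j) = 3*(-2 - 1*(-72)) = 3*(-2 + 72) = 3*70 = 210)
S(-174, 82) - (5136 + 1137)*(-12137 + (-901 + 1102)/(1913 - 6908)) = 210 - (5136 + 1137)*(-12137 + (-901 + 1102)/(1913 - 6908)) = 210 - 6273*(-12137 + 201/(-4995)) = 210 - 6273*(-12137 + 201*(-1/4995)) = 210 - 6273*(-12137 - 67/1665) = 210 - 6273*(-20208172)/1665 = 210 - 1*(-14085095884/185) = 210 + 14085095884/185 = 14085134734/185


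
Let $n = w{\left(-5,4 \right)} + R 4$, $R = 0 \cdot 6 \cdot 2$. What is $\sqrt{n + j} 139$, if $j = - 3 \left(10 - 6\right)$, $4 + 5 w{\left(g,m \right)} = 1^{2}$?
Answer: $\frac{417 i \sqrt{35}}{5} \approx 493.4 i$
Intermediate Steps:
$w{\left(g,m \right)} = - \frac{3}{5}$ ($w{\left(g,m \right)} = - \frac{4}{5} + \frac{1^{2}}{5} = - \frac{4}{5} + \frac{1}{5} \cdot 1 = - \frac{4}{5} + \frac{1}{5} = - \frac{3}{5}$)
$R = 0$ ($R = 0 \cdot 2 = 0$)
$j = -12$ ($j = \left(-3\right) 4 = -12$)
$n = - \frac{3}{5}$ ($n = - \frac{3}{5} + 0 \cdot 4 = - \frac{3}{5} + 0 = - \frac{3}{5} \approx -0.6$)
$\sqrt{n + j} 139 = \sqrt{- \frac{3}{5} - 12} \cdot 139 = \sqrt{- \frac{63}{5}} \cdot 139 = \frac{3 i \sqrt{35}}{5} \cdot 139 = \frac{417 i \sqrt{35}}{5}$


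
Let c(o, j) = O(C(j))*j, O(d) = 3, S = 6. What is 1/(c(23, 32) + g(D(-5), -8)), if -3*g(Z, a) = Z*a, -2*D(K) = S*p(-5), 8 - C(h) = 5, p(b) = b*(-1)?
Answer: 1/56 ≈ 0.017857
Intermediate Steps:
p(b) = -b
C(h) = 3 (C(h) = 8 - 1*5 = 8 - 5 = 3)
c(o, j) = 3*j
D(K) = -15 (D(K) = -3*(-1*(-5)) = -3*5 = -½*30 = -15)
g(Z, a) = -Z*a/3
1/(c(23, 32) + g(D(-5), -8)) = 1/(3*32 - ⅓*(-15)*(-8)) = 1/(96 - 40) = 1/56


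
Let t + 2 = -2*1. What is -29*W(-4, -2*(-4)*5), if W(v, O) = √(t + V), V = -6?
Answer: -29*I*√10 ≈ -91.706*I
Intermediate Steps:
t = -4 (t = -2 - 2*1 = -2 - 2 = -4)
W(v, O) = I*√10 (W(v, O) = √(-4 - 6) = √(-10) = I*√10)
-29*W(-4, -2*(-4)*5) = -29*I*√10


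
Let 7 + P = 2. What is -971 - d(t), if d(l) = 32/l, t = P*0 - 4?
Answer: -963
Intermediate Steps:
P = -5 (P = -7 + 2 = -5)
t = -4 (t = -5*0 - 4 = 0 - 4 = -4)
-971 - d(t) = -971 - 32/(-4) = -971 - 32*(-1)/4 = -971 - 1*(-8) = -971 + 8 = -963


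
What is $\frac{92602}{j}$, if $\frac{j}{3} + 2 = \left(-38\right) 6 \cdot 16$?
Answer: $- \frac{46301}{5475} \approx -8.4568$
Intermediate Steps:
$j = -10950$ ($j = -6 + 3 \left(-38\right) 6 \cdot 16 = -6 + 3 \left(\left(-228\right) 16\right) = -6 + 3 \left(-3648\right) = -6 - 10944 = -10950$)
$\frac{92602}{j} = \frac{92602}{-10950} = 92602 \left(- \frac{1}{10950}\right) = - \frac{46301}{5475}$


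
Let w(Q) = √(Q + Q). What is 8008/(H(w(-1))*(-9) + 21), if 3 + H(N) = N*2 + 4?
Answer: 364/3 + 182*I*√2 ≈ 121.33 + 257.39*I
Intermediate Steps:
w(Q) = √2*√Q (w(Q) = √(2*Q) = √2*√Q)
H(N) = 1 + 2*N (H(N) = -3 + (N*2 + 4) = -3 + (2*N + 4) = -3 + (4 + 2*N) = 1 + 2*N)
8008/(H(w(-1))*(-9) + 21) = 8008/((1 + 2*(√2*√(-1)))*(-9) + 21) = 8008/((1 + 2*(√2*I))*(-9) + 21) = 8008/((1 + 2*(I*√2))*(-9) + 21) = 8008/((1 + 2*I*√2)*(-9) + 21) = 8008/((-9 - 18*I*√2) + 21) = 8008/(12 - 18*I*√2)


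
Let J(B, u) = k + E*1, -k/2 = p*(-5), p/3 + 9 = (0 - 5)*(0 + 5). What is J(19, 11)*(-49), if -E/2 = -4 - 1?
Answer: 49490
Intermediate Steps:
p = -102 (p = -27 + 3*((0 - 5)*(0 + 5)) = -27 + 3*(-5*5) = -27 + 3*(-25) = -27 - 75 = -102)
E = 10 (E = -2*(-4 - 1) = -2*(-5) = 10)
k = -1020 (k = -(-204)*(-5) = -2*510 = -1020)
J(B, u) = -1010 (J(B, u) = -1020 + 10*1 = -1020 + 10 = -1010)
J(19, 11)*(-49) = -1010*(-49) = 49490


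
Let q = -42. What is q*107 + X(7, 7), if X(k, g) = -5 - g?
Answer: -4506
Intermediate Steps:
q*107 + X(7, 7) = -42*107 + (-5 - 1*7) = -4494 + (-5 - 7) = -4494 - 12 = -4506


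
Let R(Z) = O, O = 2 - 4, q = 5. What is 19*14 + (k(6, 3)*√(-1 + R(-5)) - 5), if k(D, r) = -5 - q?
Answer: 261 - 10*I*√3 ≈ 261.0 - 17.32*I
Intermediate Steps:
O = -2
k(D, r) = -10 (k(D, r) = -5 - 1*5 = -5 - 5 = -10)
R(Z) = -2
19*14 + (k(6, 3)*√(-1 + R(-5)) - 5) = 19*14 + (-10*√(-1 - 2) - 5) = 266 + (-10*I*√3 - 5) = 266 + (-5 - 10*I*√3) = 261 - 10*I*√3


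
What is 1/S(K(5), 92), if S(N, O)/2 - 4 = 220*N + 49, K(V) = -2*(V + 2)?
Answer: -1/6054 ≈ -0.00016518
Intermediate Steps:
K(V) = -4 - 2*V (K(V) = -2*(2 + V) = -4 - 2*V)
S(N, O) = 106 + 440*N (S(N, O) = 8 + 2*(220*N + 49) = 8 + 2*(49 + 220*N) = 8 + (98 + 440*N) = 106 + 440*N)
1/S(K(5), 92) = 1/(106 + 440*(-4 - 2*5)) = 1/(106 + 440*(-4 - 10)) = 1/(106 + 440*(-14)) = 1/(106 - 6160) = 1/(-6054) = -1/6054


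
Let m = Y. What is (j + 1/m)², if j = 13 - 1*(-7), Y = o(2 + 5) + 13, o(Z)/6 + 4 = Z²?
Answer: 32046921/80089 ≈ 400.14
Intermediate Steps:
o(Z) = -24 + 6*Z²
Y = 283 (Y = (-24 + 6*(2 + 5)²) + 13 = (-24 + 6*7²) + 13 = (-24 + 6*49) + 13 = (-24 + 294) + 13 = 270 + 13 = 283)
m = 283
j = 20 (j = 13 + 7 = 20)
(j + 1/m)² = (20 + 1/283)² = (5661/283)² = 32046921/80089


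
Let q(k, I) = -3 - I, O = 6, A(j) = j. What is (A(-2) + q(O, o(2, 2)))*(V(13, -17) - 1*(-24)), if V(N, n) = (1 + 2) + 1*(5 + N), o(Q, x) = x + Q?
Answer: -405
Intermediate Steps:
o(Q, x) = Q + x
V(N, n) = 8 + N (V(N, n) = 3 + (5 + N) = 8 + N)
(A(-2) + q(O, o(2, 2)))*(V(13, -17) - 1*(-24)) = (-2 + (-3 - (2 + 2)))*((8 + 13) - 1*(-24)) = (-2 + (-3 - 1*4))*(21 + 24) = (-2 + (-3 - 4))*45 = (-2 - 7)*45 = -9*45 = -405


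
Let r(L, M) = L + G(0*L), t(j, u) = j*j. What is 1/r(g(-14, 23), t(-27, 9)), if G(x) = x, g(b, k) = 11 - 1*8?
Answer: ⅓ ≈ 0.33333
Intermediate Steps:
g(b, k) = 3 (g(b, k) = 11 - 8 = 3)
t(j, u) = j²
r(L, M) = L (r(L, M) = L + 0*L = L + 0 = L)
1/r(g(-14, 23), t(-27, 9)) = 1/3 = ⅓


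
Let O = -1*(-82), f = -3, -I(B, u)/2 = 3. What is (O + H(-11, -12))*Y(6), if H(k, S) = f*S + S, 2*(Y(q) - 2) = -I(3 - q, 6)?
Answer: 530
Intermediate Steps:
I(B, u) = -6 (I(B, u) = -2*3 = -6)
Y(q) = 5 (Y(q) = 2 + (-1*(-6))/2 = 2 + (½)*6 = 2 + 3 = 5)
H(k, S) = -2*S (H(k, S) = -3*S + S = -2*S)
O = 82
(O + H(-11, -12))*Y(6) = (82 - 2*(-12))*5 = (82 + 24)*5 = 106*5 = 530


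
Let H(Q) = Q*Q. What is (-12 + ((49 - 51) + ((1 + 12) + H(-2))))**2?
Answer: 9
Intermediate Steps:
H(Q) = Q**2
(-12 + ((49 - 51) + ((1 + 12) + H(-2))))**2 = (-12 + ((49 - 51) + ((1 + 12) + (-2)**2)))**2 = (-12 + (-2 + (13 + 4)))**2 = (-12 + (-2 + 17))**2 = (-12 + 15)**2 = 3**2 = 9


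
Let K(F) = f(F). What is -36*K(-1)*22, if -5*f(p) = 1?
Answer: 792/5 ≈ 158.40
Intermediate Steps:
f(p) = -⅕ (f(p) = -⅕*1 = -⅕)
K(F) = -⅕
-36*K(-1)*22 = -36*(-⅕)*22 = (36/5)*22 = 792/5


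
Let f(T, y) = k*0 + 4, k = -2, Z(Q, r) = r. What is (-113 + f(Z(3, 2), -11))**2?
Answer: 11881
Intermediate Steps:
f(T, y) = 4 (f(T, y) = -2*0 + 4 = 0 + 4 = 4)
(-113 + f(Z(3, 2), -11))**2 = (-113 + 4)**2 = (-109)**2 = 11881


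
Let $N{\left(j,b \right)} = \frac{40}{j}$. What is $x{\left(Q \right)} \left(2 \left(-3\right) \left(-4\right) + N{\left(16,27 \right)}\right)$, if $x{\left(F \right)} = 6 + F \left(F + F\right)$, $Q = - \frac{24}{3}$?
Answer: $3551$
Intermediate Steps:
$Q = -8$ ($Q = \left(-24\right) \frac{1}{3} = -8$)
$x{\left(F \right)} = 6 + 2 F^{2}$ ($x{\left(F \right)} = 6 + F 2 F = 6 + 2 F^{2}$)
$x{\left(Q \right)} \left(2 \left(-3\right) \left(-4\right) + N{\left(16,27 \right)}\right) = \left(6 + 2 \left(-8\right)^{2}\right) \left(2 \left(-3\right) \left(-4\right) + \frac{40}{16}\right) = \left(6 + 2 \cdot 64\right) \left(\left(-6\right) \left(-4\right) + 40 \cdot \frac{1}{16}\right) = \left(6 + 128\right) \left(24 + \frac{5}{2}\right) = 134 \cdot \frac{53}{2} = 3551$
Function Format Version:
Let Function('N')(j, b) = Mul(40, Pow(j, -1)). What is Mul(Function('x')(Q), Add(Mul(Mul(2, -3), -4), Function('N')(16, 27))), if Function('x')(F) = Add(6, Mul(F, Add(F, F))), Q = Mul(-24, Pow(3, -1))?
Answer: 3551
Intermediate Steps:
Q = -8 (Q = Mul(-24, Rational(1, 3)) = -8)
Function('x')(F) = Add(6, Mul(2, Pow(F, 2))) (Function('x')(F) = Add(6, Mul(F, Mul(2, F))) = Add(6, Mul(2, Pow(F, 2))))
Mul(Function('x')(Q), Add(Mul(Mul(2, -3), -4), Function('N')(16, 27))) = Mul(Add(6, Mul(2, Pow(-8, 2))), Add(Mul(Mul(2, -3), -4), Mul(40, Pow(16, -1)))) = Mul(Add(6, Mul(2, 64)), Add(Mul(-6, -4), Mul(40, Rational(1, 16)))) = Mul(Add(6, 128), Add(24, Rational(5, 2))) = Mul(134, Rational(53, 2)) = 3551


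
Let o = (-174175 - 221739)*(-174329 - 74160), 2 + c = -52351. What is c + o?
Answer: 98380221593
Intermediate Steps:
c = -52353 (c = -2 - 52351 = -52353)
o = 98380273946 (o = -395914*(-248489) = 98380273946)
c + o = -52353 + 98380273946 = 98380221593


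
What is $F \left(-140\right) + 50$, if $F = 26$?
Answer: $-3590$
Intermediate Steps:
$F \left(-140\right) + 50 = 26 \left(-140\right) + 50 = -3640 + 50 = -3590$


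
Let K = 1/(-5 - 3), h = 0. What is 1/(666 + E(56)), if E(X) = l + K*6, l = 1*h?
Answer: 4/2661 ≈ 0.0015032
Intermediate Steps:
l = 0 (l = 1*0 = 0)
K = -⅛ (K = 1/(-8) = -⅛ ≈ -0.12500)
E(X) = -¾ (E(X) = 0 - ⅛*6 = 0 - ¾ = -¾)
1/(666 + E(56)) = 1/(666 - ¾) = 1/(2661/4) = 4/2661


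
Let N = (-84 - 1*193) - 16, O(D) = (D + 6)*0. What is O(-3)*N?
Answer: 0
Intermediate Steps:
O(D) = 0 (O(D) = (6 + D)*0 = 0)
N = -293 (N = (-84 - 193) - 16 = -277 - 16 = -293)
O(-3)*N = 0*(-293) = 0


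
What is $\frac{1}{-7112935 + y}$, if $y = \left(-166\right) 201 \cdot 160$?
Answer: $- \frac{1}{12451495} \approx -8.0312 \cdot 10^{-8}$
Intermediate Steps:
$y = -5338560$ ($y = \left(-33366\right) 160 = -5338560$)
$\frac{1}{-7112935 + y} = \frac{1}{-7112935 - 5338560} = \frac{1}{-12451495} = - \frac{1}{12451495}$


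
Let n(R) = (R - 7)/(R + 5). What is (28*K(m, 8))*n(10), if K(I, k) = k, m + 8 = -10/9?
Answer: 224/5 ≈ 44.800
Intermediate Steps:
m = -82/9 (m = -8 - 10/9 = -82/9 ≈ -9.1111)
n(R) = (-7 + R)/(5 + R)
(28*K(m, 8))*n(10) = (28*8)*((-7 + 10)/(5 + 10)) = 224*(3/15) = 224*((1/15)*3) = 224*(1/5) = 224/5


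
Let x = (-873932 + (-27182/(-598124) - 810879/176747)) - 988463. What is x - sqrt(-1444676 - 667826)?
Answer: -98443294800564051/52858311314 - I*sqrt(2112502) ≈ -1.8624e+6 - 1453.4*I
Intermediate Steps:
x = -98443294800564051/52858311314 (x = (-873932 + (-27182*(-1/598124) - 810879*1/176747)) - 988463 = (-873932 + (13591/299062 - 810879/176747)) - 988463 = (-873932 - 240100927021/52858311314) - 988463 = -46194809824193669/52858311314 - 988463 = -98443294800564051/52858311314 ≈ -1.8624e+6)
x - sqrt(-1444676 - 667826) = -98443294800564051/52858311314 - sqrt(-1444676 - 667826) = -98443294800564051/52858311314 - sqrt(-2112502) = -98443294800564051/52858311314 - I*sqrt(2112502)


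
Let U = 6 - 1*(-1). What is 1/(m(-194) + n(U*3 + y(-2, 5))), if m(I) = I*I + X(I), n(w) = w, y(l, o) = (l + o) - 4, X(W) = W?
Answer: 1/37462 ≈ 2.6694e-5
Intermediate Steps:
U = 7 (U = 6 + 1 = 7)
y(l, o) = -4 + l + o
m(I) = I + I² (m(I) = I*I + I = I² + I = I + I²)
1/(m(-194) + n(U*3 + y(-2, 5))) = 1/(-194*(1 - 194) + (7*3 + (-4 - 2 + 5))) = 1/(-194*(-193) + (21 - 1)) = 1/(37442 + 20) = 1/37462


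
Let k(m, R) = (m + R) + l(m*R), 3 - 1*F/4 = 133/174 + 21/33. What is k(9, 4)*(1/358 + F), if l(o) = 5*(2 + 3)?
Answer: 41660027/171303 ≈ 243.20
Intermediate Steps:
l(o) = 25 (l(o) = 5*5 = 25)
F = 6122/957 (F = 12 - 4*(133/174 + 21/33) = 12 - 4*(133*(1/174) + 21*(1/33)) = 12 - 4*(133/174 + 7/11) = 12 - 4*2681/1914 = 12 - 5362/957 = 6122/957 ≈ 6.3971)
k(m, R) = 25 + R + m (k(m, R) = (m + R) + 25 = (R + m) + 25 = 25 + R + m)
k(9, 4)*(1/358 + F) = (25 + 4 + 9)*(1/358 + 6122/957) = 38*(1/358 + 6122/957) = 38*(2192633/342606) = 41660027/171303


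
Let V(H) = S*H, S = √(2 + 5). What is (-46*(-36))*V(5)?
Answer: 8280*√7 ≈ 21907.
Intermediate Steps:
S = √7 ≈ 2.6458
V(H) = H*√7 (V(H) = √7*H = H*√7)
(-46*(-36))*V(5) = (-46*(-36))*(5*√7) = 1656*(5*√7) = 8280*√7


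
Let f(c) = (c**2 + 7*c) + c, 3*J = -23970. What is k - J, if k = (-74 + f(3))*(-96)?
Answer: 11926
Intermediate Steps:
J = -7990 (J = (1/3)*(-23970) = -7990)
f(c) = c**2 + 8*c
k = 3936 (k = (-74 + 3*(8 + 3))*(-96) = (-74 + 3*11)*(-96) = (-74 + 33)*(-96) = -41*(-96) = 3936)
k - J = 3936 - 1*(-7990) = 3936 + 7990 = 11926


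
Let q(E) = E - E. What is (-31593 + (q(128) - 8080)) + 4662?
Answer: -35011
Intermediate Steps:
q(E) = 0
(-31593 + (q(128) - 8080)) + 4662 = (-31593 + (0 - 8080)) + 4662 = (-31593 - 8080) + 4662 = -39673 + 4662 = -35011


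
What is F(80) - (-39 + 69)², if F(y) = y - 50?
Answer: -870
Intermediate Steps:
F(y) = -50 + y
F(80) - (-39 + 69)² = (-50 + 80) - (-39 + 69)² = 30 - 1*30² = 30 - 1*900 = 30 - 900 = -870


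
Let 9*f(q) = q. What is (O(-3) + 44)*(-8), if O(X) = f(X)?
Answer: -1048/3 ≈ -349.33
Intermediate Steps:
f(q) = q/9
O(X) = X/9
(O(-3) + 44)*(-8) = ((⅑)*(-3) + 44)*(-8) = (-⅓ + 44)*(-8) = (131/3)*(-8) = -1048/3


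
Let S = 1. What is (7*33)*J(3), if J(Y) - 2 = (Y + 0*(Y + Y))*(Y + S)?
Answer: 3234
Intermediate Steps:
J(Y) = 2 + Y*(1 + Y) (J(Y) = 2 + (Y + 0*(Y + Y))*(Y + 1) = 2 + (Y + 0*(2*Y))*(1 + Y) = 2 + (Y + 0)*(1 + Y) = 2 + Y*(1 + Y))
(7*33)*J(3) = (7*33)*(2 + 3 + 3**2) = 231*(2 + 3 + 9) = 231*14 = 3234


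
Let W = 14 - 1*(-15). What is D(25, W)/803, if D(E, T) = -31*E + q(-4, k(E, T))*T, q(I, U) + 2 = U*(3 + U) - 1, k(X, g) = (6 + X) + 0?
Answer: 29704/803 ≈ 36.991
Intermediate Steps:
k(X, g) = 6 + X
q(I, U) = -3 + U*(3 + U) (q(I, U) = -2 + (U*(3 + U) - 1) = -2 + (-1 + U*(3 + U)) = -3 + U*(3 + U))
W = 29 (W = 14 + 15 = 29)
D(E, T) = -31*E + T*(15 + (6 + E)² + 3*E) (D(E, T) = -31*E + (-3 + (6 + E)² + 3*(6 + E))*T = -31*E + (-3 + (6 + E)² + (18 + 3*E))*T = -31*E + (15 + (6 + E)² + 3*E)*T = -31*E + T*(15 + (6 + E)² + 3*E))
D(25, W)/803 = (-31*25 + 29*(15 + (6 + 25)² + 3*25))/803 = (-775 + 29*(15 + 31² + 75))*(1/803) = (-775 + 29*(15 + 961 + 75))*(1/803) = (-775 + 29*1051)*(1/803) = (-775 + 30479)*(1/803) = 29704*(1/803) = 29704/803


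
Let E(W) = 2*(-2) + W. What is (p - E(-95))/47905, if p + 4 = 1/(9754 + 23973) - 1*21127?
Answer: -709346263/1615691935 ≈ -0.43904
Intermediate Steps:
E(W) = -4 + W
p = -712685236/33727 (p = -4 + (1/(9754 + 23973) - 1*21127) = -4 + (1/33727 - 21127) = -4 - 712550328/33727 = -712685236/33727 ≈ -21131.)
(p - E(-95))/47905 = (-712685236/33727 - (-4 - 95))/47905 = (-712685236/33727 - 1*(-99))*(1/47905) = (-712685236/33727 + 99)*(1/47905) = -709346263/33727*1/47905 = -709346263/1615691935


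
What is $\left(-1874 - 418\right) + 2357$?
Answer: $65$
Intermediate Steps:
$\left(-1874 - 418\right) + 2357 = -2292 + 2357 = 65$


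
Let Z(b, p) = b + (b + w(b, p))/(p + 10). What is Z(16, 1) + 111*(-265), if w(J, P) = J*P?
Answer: -323357/11 ≈ -29396.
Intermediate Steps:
Z(b, p) = b + (b + b*p)/(10 + p) (Z(b, p) = b + (b + b*p)/(p + 10) = b + (b + b*p)/(10 + p))
Z(16, 1) + 111*(-265) = 16*(11 + 2*1)/(10 + 1) + 111*(-265) = 16*(11 + 2)/11 - 29415 = 16*(1/11)*13 - 29415 = 208/11 - 29415 = -323357/11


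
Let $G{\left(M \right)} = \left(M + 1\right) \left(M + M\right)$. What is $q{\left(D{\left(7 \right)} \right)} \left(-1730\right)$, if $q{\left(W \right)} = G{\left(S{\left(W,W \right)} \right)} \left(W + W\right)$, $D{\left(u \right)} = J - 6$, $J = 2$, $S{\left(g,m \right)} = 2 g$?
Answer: $1550080$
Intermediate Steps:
$D{\left(u \right)} = -4$ ($D{\left(u \right)} = 2 - 6 = -4$)
$G{\left(M \right)} = 2 M \left(1 + M\right)$ ($G{\left(M \right)} = \left(1 + M\right) 2 M = 2 M \left(1 + M\right)$)
$q{\left(W \right)} = 8 W^{2} \left(1 + 2 W\right)$ ($q{\left(W \right)} = 2 \cdot 2 W \left(1 + 2 W\right) \left(W + W\right) = 4 W \left(1 + 2 W\right) 2 W = 8 W^{2} \left(1 + 2 W\right)$)
$q{\left(D{\left(7 \right)} \right)} \left(-1730\right) = \left(-4\right)^{2} \left(8 + 16 \left(-4\right)\right) \left(-1730\right) = 16 \left(8 - 64\right) \left(-1730\right) = 16 \left(-56\right) \left(-1730\right) = \left(-896\right) \left(-1730\right) = 1550080$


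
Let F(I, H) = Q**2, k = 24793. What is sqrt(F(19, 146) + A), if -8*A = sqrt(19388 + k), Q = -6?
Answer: sqrt(576 - 6*sqrt(4909))/4 ≈ 3.1186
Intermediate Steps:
F(I, H) = 36 (F(I, H) = (-6)**2 = 36)
A = -3*sqrt(4909)/8 (A = -sqrt(19388 + 24793)/8 = -3*sqrt(4909)/8 ≈ -26.274)
sqrt(F(19, 146) + A) = sqrt(36 - 3*sqrt(4909)/8)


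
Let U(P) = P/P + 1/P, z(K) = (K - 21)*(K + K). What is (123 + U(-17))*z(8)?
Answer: -438256/17 ≈ -25780.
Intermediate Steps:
z(K) = 2*K*(-21 + K) (z(K) = (-21 + K)*(2*K) = 2*K*(-21 + K))
U(P) = 1 + 1/P
(123 + U(-17))*z(8) = (123 + (1 - 17)/(-17))*(2*8*(-21 + 8)) = (123 - 1/17*(-16))*(2*8*(-13)) = (123 + 16/17)*(-208) = (2107/17)*(-208) = -438256/17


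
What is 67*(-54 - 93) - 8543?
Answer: -18392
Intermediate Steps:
67*(-54 - 93) - 8543 = 67*(-147) - 8543 = -9849 - 8543 = -18392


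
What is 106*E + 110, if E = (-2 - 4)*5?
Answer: -3070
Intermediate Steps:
E = -30 (E = -6*5 = -30)
106*E + 110 = 106*(-30) + 110 = -3180 + 110 = -3070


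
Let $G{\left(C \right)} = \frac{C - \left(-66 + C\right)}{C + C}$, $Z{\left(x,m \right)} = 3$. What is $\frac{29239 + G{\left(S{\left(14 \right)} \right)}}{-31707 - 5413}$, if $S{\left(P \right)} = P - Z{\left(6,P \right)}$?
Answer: $- \frac{14621}{18560} \approx -0.78777$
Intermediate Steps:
$S{\left(P \right)} = -3 + P$ ($S{\left(P \right)} = P - 3 = -3 + P$)
$G{\left(C \right)} = \frac{33}{C}$ ($G{\left(C \right)} = \frac{66}{2 C} = 66 \frac{1}{2 C} = \frac{33}{C}$)
$\frac{29239 + G{\left(S{\left(14 \right)} \right)}}{-31707 - 5413} = \frac{29239 + \frac{33}{-3 + 14}}{-31707 - 5413} = \frac{29239 + \frac{33}{11}}{-37120} = \left(29239 + 33 \cdot \frac{1}{11}\right) \left(- \frac{1}{37120}\right) = \left(29239 + 3\right) \left(- \frac{1}{37120}\right) = 29242 \left(- \frac{1}{37120}\right) = - \frac{14621}{18560}$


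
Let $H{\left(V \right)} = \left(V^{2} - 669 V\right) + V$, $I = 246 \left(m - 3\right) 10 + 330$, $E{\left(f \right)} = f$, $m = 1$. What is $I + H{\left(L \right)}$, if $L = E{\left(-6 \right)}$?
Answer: $-546$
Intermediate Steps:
$L = -6$
$I = -4590$ ($I = 246 \left(1 - 3\right) 10 + 330 = 246 \left(\left(-2\right) 10\right) + 330 = 246 \left(-20\right) + 330 = -4920 + 330 = -4590$)
$H{\left(V \right)} = V^{2} - 668 V$
$I + H{\left(L \right)} = -4590 - 6 \left(-668 - 6\right) = -4590 - -4044 = -4590 + 4044 = -546$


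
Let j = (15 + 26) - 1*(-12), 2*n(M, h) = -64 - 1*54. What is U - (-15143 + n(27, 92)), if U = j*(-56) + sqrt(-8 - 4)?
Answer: 12234 + 2*I*sqrt(3) ≈ 12234.0 + 3.4641*I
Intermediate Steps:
n(M, h) = -59 (n(M, h) = (-64 - 1*54)/2 = (-64 - 54)/2 = (1/2)*(-118) = -59)
j = 53 (j = 41 + 12 = 53)
U = -2968 + 2*I*sqrt(3) (U = 53*(-56) + sqrt(-8 - 4) = -2968 + sqrt(-12) = -2968 + 2*I*sqrt(3) ≈ -2968.0 + 3.4641*I)
U - (-15143 + n(27, 92)) = (-2968 + 2*I*sqrt(3)) - (-15143 - 59) = (-2968 + 2*I*sqrt(3)) - 1*(-15202) = (-2968 + 2*I*sqrt(3)) + 15202 = 12234 + 2*I*sqrt(3)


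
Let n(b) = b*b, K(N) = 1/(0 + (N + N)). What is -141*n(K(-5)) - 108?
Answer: -10941/100 ≈ -109.41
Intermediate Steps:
K(N) = 1/(2*N) (K(N) = 1/(0 + 2*N) = 1/(2*N))
n(b) = b²
-141*n(K(-5)) - 108 = -141*((½)/(-5))² - 108 = -141*((½)*(-⅕))² - 108 = -141*(-⅒)² - 108 = -141*1/100 - 108 = -141/100 - 108 = -10941/100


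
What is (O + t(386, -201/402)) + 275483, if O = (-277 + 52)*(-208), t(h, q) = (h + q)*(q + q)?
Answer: 643795/2 ≈ 3.2190e+5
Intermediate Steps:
t(h, q) = 2*q*(h + q) (t(h, q) = (h + q)*(2*q) = 2*q*(h + q))
O = 46800 (O = -225*(-208) = 46800)
(O + t(386, -201/402)) + 275483 = (46800 + 2*(-201/402)*(386 - 201/402)) + 275483 = (46800 + 2*(-201*1/402)*(386 - 201*1/402)) + 275483 = (46800 + 2*(-½)*(386 - ½)) + 275483 = (46800 + 2*(-½)*(771/2)) + 275483 = (46800 - 771/2) + 275483 = 92829/2 + 275483 = 643795/2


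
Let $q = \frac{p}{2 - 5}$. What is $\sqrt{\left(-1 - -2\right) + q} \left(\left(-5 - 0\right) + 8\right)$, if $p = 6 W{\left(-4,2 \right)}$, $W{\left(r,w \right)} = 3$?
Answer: $3 i \sqrt{5} \approx 6.7082 i$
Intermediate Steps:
$p = 18$ ($p = 6 \cdot 3 = 18$)
$q = -6$ ($q = \frac{18}{2 - 5} = \frac{18}{-3} = 18 \left(- \frac{1}{3}\right) = -6$)
$\sqrt{\left(-1 - -2\right) + q} \left(\left(-5 - 0\right) + 8\right) = \sqrt{\left(-1 - -2\right) - 6} \left(\left(-5 - 0\right) + 8\right) = \sqrt{\left(-1 + 2\right) - 6} \left(\left(-5 + 0\right) + 8\right) = \sqrt{1 - 6} \left(-5 + 8\right) = \sqrt{-5} \cdot 3 = i \sqrt{5} \cdot 3 = 3 i \sqrt{5}$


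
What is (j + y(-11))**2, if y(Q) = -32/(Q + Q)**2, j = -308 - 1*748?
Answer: 16328750656/14641 ≈ 1.1153e+6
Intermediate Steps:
j = -1056 (j = -308 - 748 = -1056)
y(Q) = -8/Q**2 (y(Q) = -32*1/(4*Q**2) = -8/Q**2)
(j + y(-11))**2 = (-1056 - 8/(-11)**2)**2 = (-1056 - 8*1/121)**2 = (-1056 - 8/121)**2 = (-127784/121)**2 = 16328750656/14641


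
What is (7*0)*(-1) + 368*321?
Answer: 118128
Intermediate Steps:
(7*0)*(-1) + 368*321 = 0*(-1) + 118128 = 0 + 118128 = 118128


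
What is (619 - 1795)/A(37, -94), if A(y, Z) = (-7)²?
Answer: -24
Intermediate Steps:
A(y, Z) = 49
(619 - 1795)/A(37, -94) = (619 - 1795)/49 = -1176*1/49 = -24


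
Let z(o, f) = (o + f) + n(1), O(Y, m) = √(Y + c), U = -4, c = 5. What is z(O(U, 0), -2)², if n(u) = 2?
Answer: 1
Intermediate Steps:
O(Y, m) = √(5 + Y) (O(Y, m) = √(Y + 5) = √(5 + Y))
z(o, f) = 2 + f + o (z(o, f) = (o + f) + 2 = (f + o) + 2 = 2 + f + o)
z(O(U, 0), -2)² = (2 - 2 + √(5 - 4))² = (2 - 2 + √1)² = (2 - 2 + 1)² = 1² = 1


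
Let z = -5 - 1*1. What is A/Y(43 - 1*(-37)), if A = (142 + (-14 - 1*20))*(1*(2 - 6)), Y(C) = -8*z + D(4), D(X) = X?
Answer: -108/13 ≈ -8.3077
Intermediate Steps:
z = -6 (z = -5 - 1 = -6)
Y(C) = 52 (Y(C) = -8*(-6) + 4 = 48 + 4 = 52)
A = -432 (A = (142 + (-14 - 20))*(1*(-4)) = (142 - 34)*(-4) = 108*(-4) = -432)
A/Y(43 - 1*(-37)) = -432/52 = -432*1/52 = -108/13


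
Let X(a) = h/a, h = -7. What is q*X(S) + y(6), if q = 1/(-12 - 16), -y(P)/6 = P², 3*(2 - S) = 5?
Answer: -861/4 ≈ -215.25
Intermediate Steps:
S = ⅓ (S = 2 - ⅓*5 = 2 - 5/3 = ⅓ ≈ 0.33333)
y(P) = -6*P²
q = -1/28 (q = 1/(-28) = -1/28 ≈ -0.035714)
X(a) = -7/a
q*X(S) + y(6) = -(-1)/(4*⅓) - 6*6² = -(-1)*3/4 - 6*36 = -1/28*(-21) - 216 = ¾ - 216 = -861/4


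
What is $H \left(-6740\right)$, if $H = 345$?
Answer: $-2325300$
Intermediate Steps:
$H \left(-6740\right) = 345 \left(-6740\right) = -2325300$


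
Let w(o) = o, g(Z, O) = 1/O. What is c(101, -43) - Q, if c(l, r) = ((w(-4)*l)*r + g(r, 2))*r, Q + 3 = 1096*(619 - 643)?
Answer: -1441421/2 ≈ -7.2071e+5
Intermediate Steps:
Q = -26307 (Q = -3 + 1096*(619 - 643) = -3 + 1096*(-24) = -3 - 26304 = -26307)
c(l, r) = r*(1/2 - 4*l*r) (c(l, r) = ((-4*l)*r + 1/2)*r = (-4*l*r + 1/2)*r = (1/2 - 4*l*r)*r = r*(1/2 - 4*l*r))
c(101, -43) - Q = (1/2)*(-43)*(1 - 8*101*(-43)) - 1*(-26307) = (1/2)*(-43)*(1 + 34744) + 26307 = (1/2)*(-43)*34745 + 26307 = -1494035/2 + 26307 = -1441421/2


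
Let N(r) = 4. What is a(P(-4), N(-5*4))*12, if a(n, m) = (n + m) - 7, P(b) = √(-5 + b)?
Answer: -36 + 36*I ≈ -36.0 + 36.0*I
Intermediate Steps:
a(n, m) = -7 + m + n (a(n, m) = (m + n) - 7 = -7 + m + n)
a(P(-4), N(-5*4))*12 = (-7 + 4 + √(-5 - 4))*12 = (-7 + 4 + √(-9))*12 = (-7 + 4 + 3*I)*12 = (-3 + 3*I)*12 = -36 + 36*I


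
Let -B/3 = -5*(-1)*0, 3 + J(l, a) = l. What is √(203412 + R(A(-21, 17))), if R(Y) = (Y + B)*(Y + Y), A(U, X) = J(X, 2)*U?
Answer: 2*√94071 ≈ 613.42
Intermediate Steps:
J(l, a) = -3 + l
B = 0 (B = -3*(-5*(-1))*0 = -15*0 = -3*0 = 0)
A(U, X) = U*(-3 + X) (A(U, X) = (-3 + X)*U = U*(-3 + X))
R(Y) = 2*Y² (R(Y) = (Y + 0)*(Y + Y) = Y*(2*Y) = 2*Y²)
√(203412 + R(A(-21, 17))) = √(203412 + 2*(-21*(-3 + 17))²) = √(203412 + 2*(-21*14)²) = √(203412 + 2*(-294)²) = √(203412 + 2*86436) = √(203412 + 172872) = √376284 = 2*√94071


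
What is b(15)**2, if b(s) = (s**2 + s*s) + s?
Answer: 216225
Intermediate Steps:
b(s) = s + 2*s**2 (b(s) = (s**2 + s**2) + s = 2*s**2 + s = s + 2*s**2)
b(15)**2 = (15*(1 + 2*15))**2 = (15*(1 + 30))**2 = (15*31)**2 = 465**2 = 216225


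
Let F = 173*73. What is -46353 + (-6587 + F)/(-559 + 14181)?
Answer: -315707262/6811 ≈ -46353.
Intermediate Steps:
F = 12629
-46353 + (-6587 + F)/(-559 + 14181) = -46353 + (-6587 + 12629)/(-559 + 14181) = -46353 + 6042/13622 = -46353 + 6042*(1/13622) = -46353 + 3021/6811 = -315707262/6811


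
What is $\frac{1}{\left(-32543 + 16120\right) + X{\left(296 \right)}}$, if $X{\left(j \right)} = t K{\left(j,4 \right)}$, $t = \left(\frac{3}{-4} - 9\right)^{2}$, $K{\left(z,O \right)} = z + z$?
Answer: $\frac{1}{39854} \approx 2.5092 \cdot 10^{-5}$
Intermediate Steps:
$K{\left(z,O \right)} = 2 z$
$t = \frac{1521}{16}$ ($t = \left(3 \left(- \frac{1}{4}\right) - 9\right)^{2} = \left(- \frac{3}{4} - 9\right)^{2} = \left(- \frac{39}{4}\right)^{2} = \frac{1521}{16} \approx 95.063$)
$X{\left(j \right)} = \frac{1521 j}{8}$ ($X{\left(j \right)} = \frac{1521 \cdot 2 j}{16} = \frac{1521 j}{8}$)
$\frac{1}{\left(-32543 + 16120\right) + X{\left(296 \right)}} = \frac{1}{\left(-32543 + 16120\right) + \frac{1521}{8} \cdot 296} = \frac{1}{-16423 + 56277} = \frac{1}{39854}$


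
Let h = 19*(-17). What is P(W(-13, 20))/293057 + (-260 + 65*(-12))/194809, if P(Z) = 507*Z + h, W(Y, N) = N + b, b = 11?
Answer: 2694110466/57090141113 ≈ 0.047190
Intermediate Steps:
h = -323
W(Y, N) = 11 + N (W(Y, N) = N + 11 = 11 + N)
P(Z) = -323 + 507*Z (P(Z) = 507*Z - 323 = -323 + 507*Z)
P(W(-13, 20))/293057 + (-260 + 65*(-12))/194809 = (-323 + 507*(11 + 20))/293057 + (-260 + 65*(-12))/194809 = (-323 + 507*31)*(1/293057) + (-260 - 780)*(1/194809) = (-323 + 15717)*(1/293057) - 1040*1/194809 = 15394*(1/293057) - 1040/194809 = 15394/293057 - 1040/194809 = 2694110466/57090141113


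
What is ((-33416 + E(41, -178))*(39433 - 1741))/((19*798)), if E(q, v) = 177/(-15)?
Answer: -149995314/1805 ≈ -83100.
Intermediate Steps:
E(q, v) = -59/5 (E(q, v) = 177*(-1/15) = -59/5)
((-33416 + E(41, -178))*(39433 - 1741))/((19*798)) = ((-33416 - 59/5)*(39433 - 1741))/((19*798)) = -167139/5*37692/15162 = -6299803188/5*1/15162 = -149995314/1805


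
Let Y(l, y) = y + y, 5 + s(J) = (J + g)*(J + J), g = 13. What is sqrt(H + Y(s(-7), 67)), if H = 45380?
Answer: sqrt(45514) ≈ 213.34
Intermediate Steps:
s(J) = -5 + 2*J*(13 + J) (s(J) = -5 + (J + 13)*(J + J) = -5 + (13 + J)*(2*J) = -5 + 2*J*(13 + J))
Y(l, y) = 2*y
sqrt(H + Y(s(-7), 67)) = sqrt(45380 + 2*67) = sqrt(45380 + 134) = sqrt(45514)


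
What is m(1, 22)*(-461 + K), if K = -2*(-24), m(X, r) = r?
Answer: -9086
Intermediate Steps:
K = 48
m(1, 22)*(-461 + K) = 22*(-461 + 48) = 22*(-413) = -9086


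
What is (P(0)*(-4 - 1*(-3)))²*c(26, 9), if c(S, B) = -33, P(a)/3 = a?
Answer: 0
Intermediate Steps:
P(a) = 3*a
(P(0)*(-4 - 1*(-3)))²*c(26, 9) = ((3*0)*(-4 - 1*(-3)))²*(-33) = (0*(-4 + 3))²*(-33) = (0*(-1))²*(-33) = 0²*(-33) = 0*(-33) = 0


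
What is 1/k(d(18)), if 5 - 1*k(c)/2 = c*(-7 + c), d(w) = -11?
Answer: -1/386 ≈ -0.0025907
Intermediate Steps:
k(c) = 10 - 2*c*(-7 + c)
1/k(d(18)) = 1/(10 - 2*(-11)² + 14*(-11)) = 1/(10 - 2*121 - 154) = 1/(10 - 242 - 154) = 1/(-386) = -1/386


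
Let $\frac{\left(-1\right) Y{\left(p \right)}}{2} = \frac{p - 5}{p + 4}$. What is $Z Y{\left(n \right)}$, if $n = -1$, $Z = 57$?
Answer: $228$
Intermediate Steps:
$Y{\left(p \right)} = - \frac{2 \left(-5 + p\right)}{4 + p}$ ($Y{\left(p \right)} = - 2 \frac{p - 5}{p + 4} = - 2 \frac{-5 + p}{4 + p} = - \frac{2 \left(-5 + p\right)}{4 + p}$)
$Z Y{\left(n \right)} = 57 \frac{2 \left(5 - -1\right)}{4 - 1} = 57 \frac{2 \left(5 + 1\right)}{3} = 57 \cdot 2 \cdot \frac{1}{3} \cdot 6 = 57 \cdot 4 = 228$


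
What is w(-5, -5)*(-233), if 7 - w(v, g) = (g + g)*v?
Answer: 10019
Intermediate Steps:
w(v, g) = 7 - 2*g*v (w(v, g) = 7 - (g + g)*v = 7 - 2*g*v)
w(-5, -5)*(-233) = (7 - 2*(-5)*(-5))*(-233) = (7 - 50)*(-233) = -43*(-233) = 10019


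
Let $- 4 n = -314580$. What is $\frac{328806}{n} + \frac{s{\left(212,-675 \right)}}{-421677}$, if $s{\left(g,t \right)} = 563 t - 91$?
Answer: $\frac{56181383494}{11054262555} \approx 5.0823$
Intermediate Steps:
$n = 78645$ ($n = \left(- \frac{1}{4}\right) \left(-314580\right) = 78645$)
$s{\left(g,t \right)} = -91 + 563 t$
$\frac{328806}{n} + \frac{s{\left(212,-675 \right)}}{-421677} = \frac{328806}{78645} + \frac{-91 + 563 \left(-675\right)}{-421677} = 328806 \cdot \frac{1}{78645} + \left(-91 - 380025\right) \left(- \frac{1}{421677}\right) = \frac{109602}{26215} - - \frac{380116}{421677} = \frac{109602}{26215} + \frac{380116}{421677} = \frac{56181383494}{11054262555}$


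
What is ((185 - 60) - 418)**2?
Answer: 85849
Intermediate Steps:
((185 - 60) - 418)**2 = (125 - 418)**2 = (-293)**2 = 85849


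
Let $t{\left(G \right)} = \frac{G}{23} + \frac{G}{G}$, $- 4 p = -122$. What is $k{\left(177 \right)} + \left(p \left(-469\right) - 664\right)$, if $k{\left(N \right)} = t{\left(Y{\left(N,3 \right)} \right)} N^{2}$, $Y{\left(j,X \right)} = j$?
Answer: $\frac{11843049}{46} \approx 2.5746 \cdot 10^{5}$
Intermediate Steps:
$p = \frac{61}{2}$ ($p = \left(- \frac{1}{4}\right) \left(-122\right) = \frac{61}{2} \approx 30.5$)
$t{\left(G \right)} = 1 + \frac{G}{23}$ ($t{\left(G \right)} = G \frac{1}{23} + 1 = \frac{G}{23} + 1 = 1 + \frac{G}{23}$)
$k{\left(N \right)} = N^{2} \left(1 + \frac{N}{23}\right)$ ($k{\left(N \right)} = \left(1 + \frac{N}{23}\right) N^{2} = N^{2} \left(1 + \frac{N}{23}\right)$)
$k{\left(177 \right)} + \left(p \left(-469\right) - 664\right) = \frac{177^{2} \left(23 + 177\right)}{23} + \left(\frac{61}{2} \left(-469\right) - 664\right) = \frac{1}{23} \cdot 31329 \cdot 200 - \frac{29937}{2} = \frac{6265800}{23} - \frac{29937}{2} = \frac{11843049}{46}$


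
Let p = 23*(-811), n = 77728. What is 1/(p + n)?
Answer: 1/59075 ≈ 1.6928e-5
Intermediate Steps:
p = -18653
1/(p + n) = 1/(-18653 + 77728) = 1/59075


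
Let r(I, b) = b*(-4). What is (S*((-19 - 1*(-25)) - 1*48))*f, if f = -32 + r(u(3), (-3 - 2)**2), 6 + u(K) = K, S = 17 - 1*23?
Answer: -33264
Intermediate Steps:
S = -6 (S = 17 - 23 = -6)
u(K) = -6 + K
r(I, b) = -4*b
f = -132 (f = -32 - 4*(-3 - 2)**2 = -32 - 4*(-5)**2 = -32 - 4*25 = -32 - 100 = -132)
(S*((-19 - 1*(-25)) - 1*48))*f = -6*((-19 - 1*(-25)) - 1*48)*(-132) = -6*((-19 + 25) - 48)*(-132) = -6*(6 - 48)*(-132) = -6*(-42)*(-132) = 252*(-132) = -33264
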